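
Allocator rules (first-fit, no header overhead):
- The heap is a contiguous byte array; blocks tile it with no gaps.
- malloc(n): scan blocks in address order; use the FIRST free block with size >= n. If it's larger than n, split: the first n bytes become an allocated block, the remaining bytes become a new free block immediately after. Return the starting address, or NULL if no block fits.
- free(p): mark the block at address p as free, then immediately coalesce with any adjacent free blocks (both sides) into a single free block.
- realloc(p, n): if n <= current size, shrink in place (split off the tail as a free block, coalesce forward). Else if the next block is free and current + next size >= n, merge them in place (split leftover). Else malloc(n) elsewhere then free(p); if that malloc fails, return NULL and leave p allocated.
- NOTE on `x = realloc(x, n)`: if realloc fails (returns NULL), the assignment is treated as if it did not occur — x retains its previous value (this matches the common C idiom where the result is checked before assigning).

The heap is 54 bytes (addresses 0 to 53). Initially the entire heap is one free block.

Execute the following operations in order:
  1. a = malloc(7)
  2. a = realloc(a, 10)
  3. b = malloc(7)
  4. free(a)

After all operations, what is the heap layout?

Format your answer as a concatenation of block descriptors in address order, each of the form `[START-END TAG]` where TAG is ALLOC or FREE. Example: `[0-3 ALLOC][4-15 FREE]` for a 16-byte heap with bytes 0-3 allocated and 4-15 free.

Op 1: a = malloc(7) -> a = 0; heap: [0-6 ALLOC][7-53 FREE]
Op 2: a = realloc(a, 10) -> a = 0; heap: [0-9 ALLOC][10-53 FREE]
Op 3: b = malloc(7) -> b = 10; heap: [0-9 ALLOC][10-16 ALLOC][17-53 FREE]
Op 4: free(a) -> (freed a); heap: [0-9 FREE][10-16 ALLOC][17-53 FREE]

Answer: [0-9 FREE][10-16 ALLOC][17-53 FREE]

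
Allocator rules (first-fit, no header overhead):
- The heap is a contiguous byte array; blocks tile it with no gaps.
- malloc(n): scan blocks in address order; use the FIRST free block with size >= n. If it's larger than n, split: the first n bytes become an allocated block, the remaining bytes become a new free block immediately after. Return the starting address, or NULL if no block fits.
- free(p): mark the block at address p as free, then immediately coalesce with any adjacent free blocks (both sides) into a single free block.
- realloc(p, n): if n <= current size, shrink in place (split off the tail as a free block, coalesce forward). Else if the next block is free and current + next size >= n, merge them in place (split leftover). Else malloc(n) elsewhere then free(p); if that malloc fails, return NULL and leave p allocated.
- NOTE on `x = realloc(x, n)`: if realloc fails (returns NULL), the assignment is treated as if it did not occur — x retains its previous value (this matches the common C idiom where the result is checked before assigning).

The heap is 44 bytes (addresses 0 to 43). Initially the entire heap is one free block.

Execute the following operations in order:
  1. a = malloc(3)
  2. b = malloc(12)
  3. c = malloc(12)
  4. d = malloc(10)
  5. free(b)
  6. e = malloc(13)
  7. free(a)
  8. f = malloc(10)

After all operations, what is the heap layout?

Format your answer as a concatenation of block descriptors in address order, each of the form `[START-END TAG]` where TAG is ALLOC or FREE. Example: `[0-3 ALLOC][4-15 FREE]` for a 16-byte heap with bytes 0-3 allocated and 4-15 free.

Op 1: a = malloc(3) -> a = 0; heap: [0-2 ALLOC][3-43 FREE]
Op 2: b = malloc(12) -> b = 3; heap: [0-2 ALLOC][3-14 ALLOC][15-43 FREE]
Op 3: c = malloc(12) -> c = 15; heap: [0-2 ALLOC][3-14 ALLOC][15-26 ALLOC][27-43 FREE]
Op 4: d = malloc(10) -> d = 27; heap: [0-2 ALLOC][3-14 ALLOC][15-26 ALLOC][27-36 ALLOC][37-43 FREE]
Op 5: free(b) -> (freed b); heap: [0-2 ALLOC][3-14 FREE][15-26 ALLOC][27-36 ALLOC][37-43 FREE]
Op 6: e = malloc(13) -> e = NULL; heap: [0-2 ALLOC][3-14 FREE][15-26 ALLOC][27-36 ALLOC][37-43 FREE]
Op 7: free(a) -> (freed a); heap: [0-14 FREE][15-26 ALLOC][27-36 ALLOC][37-43 FREE]
Op 8: f = malloc(10) -> f = 0; heap: [0-9 ALLOC][10-14 FREE][15-26 ALLOC][27-36 ALLOC][37-43 FREE]

Answer: [0-9 ALLOC][10-14 FREE][15-26 ALLOC][27-36 ALLOC][37-43 FREE]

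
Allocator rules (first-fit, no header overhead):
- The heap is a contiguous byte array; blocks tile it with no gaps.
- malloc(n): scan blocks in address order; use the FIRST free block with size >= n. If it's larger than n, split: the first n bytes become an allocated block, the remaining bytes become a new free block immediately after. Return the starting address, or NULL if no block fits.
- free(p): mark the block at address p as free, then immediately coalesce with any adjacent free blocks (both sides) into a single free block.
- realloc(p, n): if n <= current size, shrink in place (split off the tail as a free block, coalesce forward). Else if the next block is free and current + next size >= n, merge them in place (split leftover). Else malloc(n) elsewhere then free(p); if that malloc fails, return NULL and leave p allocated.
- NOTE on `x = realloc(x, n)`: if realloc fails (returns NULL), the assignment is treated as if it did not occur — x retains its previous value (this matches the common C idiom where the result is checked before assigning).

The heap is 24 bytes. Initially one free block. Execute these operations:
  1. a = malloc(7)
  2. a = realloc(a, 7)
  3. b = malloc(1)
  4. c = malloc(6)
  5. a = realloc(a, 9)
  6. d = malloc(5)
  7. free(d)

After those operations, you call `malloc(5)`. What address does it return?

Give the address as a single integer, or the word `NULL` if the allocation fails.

Op 1: a = malloc(7) -> a = 0; heap: [0-6 ALLOC][7-23 FREE]
Op 2: a = realloc(a, 7) -> a = 0; heap: [0-6 ALLOC][7-23 FREE]
Op 3: b = malloc(1) -> b = 7; heap: [0-6 ALLOC][7-7 ALLOC][8-23 FREE]
Op 4: c = malloc(6) -> c = 8; heap: [0-6 ALLOC][7-7 ALLOC][8-13 ALLOC][14-23 FREE]
Op 5: a = realloc(a, 9) -> a = 14; heap: [0-6 FREE][7-7 ALLOC][8-13 ALLOC][14-22 ALLOC][23-23 FREE]
Op 6: d = malloc(5) -> d = 0; heap: [0-4 ALLOC][5-6 FREE][7-7 ALLOC][8-13 ALLOC][14-22 ALLOC][23-23 FREE]
Op 7: free(d) -> (freed d); heap: [0-6 FREE][7-7 ALLOC][8-13 ALLOC][14-22 ALLOC][23-23 FREE]
malloc(5): first-fit scan over [0-6 FREE][7-7 ALLOC][8-13 ALLOC][14-22 ALLOC][23-23 FREE] -> 0

Answer: 0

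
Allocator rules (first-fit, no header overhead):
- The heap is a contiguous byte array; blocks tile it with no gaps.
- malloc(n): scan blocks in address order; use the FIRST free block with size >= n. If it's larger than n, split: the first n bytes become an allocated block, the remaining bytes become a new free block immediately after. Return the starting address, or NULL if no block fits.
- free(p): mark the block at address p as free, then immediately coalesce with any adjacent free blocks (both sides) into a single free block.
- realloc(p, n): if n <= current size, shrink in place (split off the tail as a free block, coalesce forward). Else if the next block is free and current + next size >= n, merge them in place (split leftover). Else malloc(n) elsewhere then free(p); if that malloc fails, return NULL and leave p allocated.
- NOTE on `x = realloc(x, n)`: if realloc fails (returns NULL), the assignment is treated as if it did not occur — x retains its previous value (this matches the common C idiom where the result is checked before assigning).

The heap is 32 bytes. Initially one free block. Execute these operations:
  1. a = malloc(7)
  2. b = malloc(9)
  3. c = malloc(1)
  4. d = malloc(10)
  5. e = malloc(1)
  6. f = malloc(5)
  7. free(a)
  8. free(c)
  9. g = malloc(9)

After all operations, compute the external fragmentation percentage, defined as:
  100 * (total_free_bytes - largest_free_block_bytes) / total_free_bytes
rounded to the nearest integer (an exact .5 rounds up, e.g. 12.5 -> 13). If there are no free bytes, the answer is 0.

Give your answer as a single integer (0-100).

Answer: 42

Derivation:
Op 1: a = malloc(7) -> a = 0; heap: [0-6 ALLOC][7-31 FREE]
Op 2: b = malloc(9) -> b = 7; heap: [0-6 ALLOC][7-15 ALLOC][16-31 FREE]
Op 3: c = malloc(1) -> c = 16; heap: [0-6 ALLOC][7-15 ALLOC][16-16 ALLOC][17-31 FREE]
Op 4: d = malloc(10) -> d = 17; heap: [0-6 ALLOC][7-15 ALLOC][16-16 ALLOC][17-26 ALLOC][27-31 FREE]
Op 5: e = malloc(1) -> e = 27; heap: [0-6 ALLOC][7-15 ALLOC][16-16 ALLOC][17-26 ALLOC][27-27 ALLOC][28-31 FREE]
Op 6: f = malloc(5) -> f = NULL; heap: [0-6 ALLOC][7-15 ALLOC][16-16 ALLOC][17-26 ALLOC][27-27 ALLOC][28-31 FREE]
Op 7: free(a) -> (freed a); heap: [0-6 FREE][7-15 ALLOC][16-16 ALLOC][17-26 ALLOC][27-27 ALLOC][28-31 FREE]
Op 8: free(c) -> (freed c); heap: [0-6 FREE][7-15 ALLOC][16-16 FREE][17-26 ALLOC][27-27 ALLOC][28-31 FREE]
Op 9: g = malloc(9) -> g = NULL; heap: [0-6 FREE][7-15 ALLOC][16-16 FREE][17-26 ALLOC][27-27 ALLOC][28-31 FREE]
Free blocks: [7 1 4] total_free=12 largest=7 -> 100*(12-7)/12 = 500/12 ≈ 41.667 -> rounds to 42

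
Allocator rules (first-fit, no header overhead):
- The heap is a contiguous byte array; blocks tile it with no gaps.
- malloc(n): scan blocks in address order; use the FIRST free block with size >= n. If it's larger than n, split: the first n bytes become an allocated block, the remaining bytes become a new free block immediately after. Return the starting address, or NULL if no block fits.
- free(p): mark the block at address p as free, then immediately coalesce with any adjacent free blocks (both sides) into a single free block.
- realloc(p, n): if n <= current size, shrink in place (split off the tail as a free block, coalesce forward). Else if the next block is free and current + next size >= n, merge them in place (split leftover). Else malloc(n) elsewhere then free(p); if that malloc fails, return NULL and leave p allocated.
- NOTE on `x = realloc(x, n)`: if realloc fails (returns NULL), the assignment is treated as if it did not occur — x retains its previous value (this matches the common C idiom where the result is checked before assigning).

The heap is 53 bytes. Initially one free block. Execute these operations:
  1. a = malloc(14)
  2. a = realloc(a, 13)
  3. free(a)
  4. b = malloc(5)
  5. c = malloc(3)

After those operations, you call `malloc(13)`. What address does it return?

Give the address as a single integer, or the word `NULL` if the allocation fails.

Answer: 8

Derivation:
Op 1: a = malloc(14) -> a = 0; heap: [0-13 ALLOC][14-52 FREE]
Op 2: a = realloc(a, 13) -> a = 0; heap: [0-12 ALLOC][13-52 FREE]
Op 3: free(a) -> (freed a); heap: [0-52 FREE]
Op 4: b = malloc(5) -> b = 0; heap: [0-4 ALLOC][5-52 FREE]
Op 5: c = malloc(3) -> c = 5; heap: [0-4 ALLOC][5-7 ALLOC][8-52 FREE]
malloc(13): first-fit scan over [0-4 ALLOC][5-7 ALLOC][8-52 FREE] -> 8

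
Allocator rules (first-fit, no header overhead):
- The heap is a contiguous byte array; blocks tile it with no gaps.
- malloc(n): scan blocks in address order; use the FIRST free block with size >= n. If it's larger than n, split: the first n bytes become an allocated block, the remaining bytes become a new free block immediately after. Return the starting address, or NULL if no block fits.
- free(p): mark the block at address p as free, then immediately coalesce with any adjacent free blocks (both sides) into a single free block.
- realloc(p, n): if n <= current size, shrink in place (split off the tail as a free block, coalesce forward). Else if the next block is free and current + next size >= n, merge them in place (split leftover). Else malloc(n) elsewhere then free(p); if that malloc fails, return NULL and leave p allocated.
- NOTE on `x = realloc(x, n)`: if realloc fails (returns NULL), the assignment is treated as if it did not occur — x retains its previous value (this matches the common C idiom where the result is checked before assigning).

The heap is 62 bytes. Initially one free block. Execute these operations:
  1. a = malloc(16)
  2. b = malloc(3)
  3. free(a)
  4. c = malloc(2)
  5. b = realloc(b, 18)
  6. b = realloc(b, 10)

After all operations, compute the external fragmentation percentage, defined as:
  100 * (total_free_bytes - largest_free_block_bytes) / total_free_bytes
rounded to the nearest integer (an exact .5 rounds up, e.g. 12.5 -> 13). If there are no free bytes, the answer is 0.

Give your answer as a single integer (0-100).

Answer: 28

Derivation:
Op 1: a = malloc(16) -> a = 0; heap: [0-15 ALLOC][16-61 FREE]
Op 2: b = malloc(3) -> b = 16; heap: [0-15 ALLOC][16-18 ALLOC][19-61 FREE]
Op 3: free(a) -> (freed a); heap: [0-15 FREE][16-18 ALLOC][19-61 FREE]
Op 4: c = malloc(2) -> c = 0; heap: [0-1 ALLOC][2-15 FREE][16-18 ALLOC][19-61 FREE]
Op 5: b = realloc(b, 18) -> b = 16; heap: [0-1 ALLOC][2-15 FREE][16-33 ALLOC][34-61 FREE]
Op 6: b = realloc(b, 10) -> b = 16; heap: [0-1 ALLOC][2-15 FREE][16-25 ALLOC][26-61 FREE]
Free blocks: [14 36] total_free=50 largest=36 -> 100*(50-36)/50 = 1400/50 = 28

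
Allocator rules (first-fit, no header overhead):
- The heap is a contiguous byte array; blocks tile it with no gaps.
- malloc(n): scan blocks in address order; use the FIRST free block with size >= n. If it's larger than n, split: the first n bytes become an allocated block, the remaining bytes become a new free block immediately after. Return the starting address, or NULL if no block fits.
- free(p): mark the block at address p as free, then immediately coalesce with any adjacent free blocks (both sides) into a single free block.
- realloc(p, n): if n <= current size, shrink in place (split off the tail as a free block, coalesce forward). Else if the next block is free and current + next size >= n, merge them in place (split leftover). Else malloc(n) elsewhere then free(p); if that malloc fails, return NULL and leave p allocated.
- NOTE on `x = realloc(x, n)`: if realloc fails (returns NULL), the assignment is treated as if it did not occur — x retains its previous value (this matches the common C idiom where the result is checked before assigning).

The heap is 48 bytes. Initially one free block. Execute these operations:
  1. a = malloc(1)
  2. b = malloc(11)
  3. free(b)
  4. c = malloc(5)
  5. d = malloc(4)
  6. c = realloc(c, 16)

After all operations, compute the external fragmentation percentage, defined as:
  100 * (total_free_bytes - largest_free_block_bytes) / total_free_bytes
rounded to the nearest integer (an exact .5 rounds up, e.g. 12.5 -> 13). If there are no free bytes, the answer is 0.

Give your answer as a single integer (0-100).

Op 1: a = malloc(1) -> a = 0; heap: [0-0 ALLOC][1-47 FREE]
Op 2: b = malloc(11) -> b = 1; heap: [0-0 ALLOC][1-11 ALLOC][12-47 FREE]
Op 3: free(b) -> (freed b); heap: [0-0 ALLOC][1-47 FREE]
Op 4: c = malloc(5) -> c = 1; heap: [0-0 ALLOC][1-5 ALLOC][6-47 FREE]
Op 5: d = malloc(4) -> d = 6; heap: [0-0 ALLOC][1-5 ALLOC][6-9 ALLOC][10-47 FREE]
Op 6: c = realloc(c, 16) -> c = 10; heap: [0-0 ALLOC][1-5 FREE][6-9 ALLOC][10-25 ALLOC][26-47 FREE]
Free blocks: [5 22] total_free=27 largest=22 -> 100*(27-22)/27 = 500/27 ≈ 18.519 -> rounds to 19

Answer: 19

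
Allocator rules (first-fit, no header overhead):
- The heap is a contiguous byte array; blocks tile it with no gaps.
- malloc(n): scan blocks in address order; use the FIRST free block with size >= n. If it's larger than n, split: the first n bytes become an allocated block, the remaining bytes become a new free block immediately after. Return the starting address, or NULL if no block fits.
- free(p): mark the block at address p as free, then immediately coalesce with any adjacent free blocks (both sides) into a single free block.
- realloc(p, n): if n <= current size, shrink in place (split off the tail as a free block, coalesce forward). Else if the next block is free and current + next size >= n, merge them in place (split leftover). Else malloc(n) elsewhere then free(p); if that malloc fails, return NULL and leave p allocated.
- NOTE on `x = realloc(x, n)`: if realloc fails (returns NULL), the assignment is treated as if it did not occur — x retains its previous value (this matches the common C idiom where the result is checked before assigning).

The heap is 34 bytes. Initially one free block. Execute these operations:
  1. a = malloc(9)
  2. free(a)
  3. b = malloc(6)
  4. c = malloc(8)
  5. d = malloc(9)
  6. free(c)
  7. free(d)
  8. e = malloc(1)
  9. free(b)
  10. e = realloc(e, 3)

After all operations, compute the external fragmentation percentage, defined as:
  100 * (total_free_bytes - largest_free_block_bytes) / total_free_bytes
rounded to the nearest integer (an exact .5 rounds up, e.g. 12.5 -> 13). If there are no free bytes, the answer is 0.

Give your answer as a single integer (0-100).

Op 1: a = malloc(9) -> a = 0; heap: [0-8 ALLOC][9-33 FREE]
Op 2: free(a) -> (freed a); heap: [0-33 FREE]
Op 3: b = malloc(6) -> b = 0; heap: [0-5 ALLOC][6-33 FREE]
Op 4: c = malloc(8) -> c = 6; heap: [0-5 ALLOC][6-13 ALLOC][14-33 FREE]
Op 5: d = malloc(9) -> d = 14; heap: [0-5 ALLOC][6-13 ALLOC][14-22 ALLOC][23-33 FREE]
Op 6: free(c) -> (freed c); heap: [0-5 ALLOC][6-13 FREE][14-22 ALLOC][23-33 FREE]
Op 7: free(d) -> (freed d); heap: [0-5 ALLOC][6-33 FREE]
Op 8: e = malloc(1) -> e = 6; heap: [0-5 ALLOC][6-6 ALLOC][7-33 FREE]
Op 9: free(b) -> (freed b); heap: [0-5 FREE][6-6 ALLOC][7-33 FREE]
Op 10: e = realloc(e, 3) -> e = 6; heap: [0-5 FREE][6-8 ALLOC][9-33 FREE]
Free blocks: [6 25] total_free=31 largest=25 -> 100*(31-25)/31 = 600/31 ≈ 19.355 -> rounds to 19

Answer: 19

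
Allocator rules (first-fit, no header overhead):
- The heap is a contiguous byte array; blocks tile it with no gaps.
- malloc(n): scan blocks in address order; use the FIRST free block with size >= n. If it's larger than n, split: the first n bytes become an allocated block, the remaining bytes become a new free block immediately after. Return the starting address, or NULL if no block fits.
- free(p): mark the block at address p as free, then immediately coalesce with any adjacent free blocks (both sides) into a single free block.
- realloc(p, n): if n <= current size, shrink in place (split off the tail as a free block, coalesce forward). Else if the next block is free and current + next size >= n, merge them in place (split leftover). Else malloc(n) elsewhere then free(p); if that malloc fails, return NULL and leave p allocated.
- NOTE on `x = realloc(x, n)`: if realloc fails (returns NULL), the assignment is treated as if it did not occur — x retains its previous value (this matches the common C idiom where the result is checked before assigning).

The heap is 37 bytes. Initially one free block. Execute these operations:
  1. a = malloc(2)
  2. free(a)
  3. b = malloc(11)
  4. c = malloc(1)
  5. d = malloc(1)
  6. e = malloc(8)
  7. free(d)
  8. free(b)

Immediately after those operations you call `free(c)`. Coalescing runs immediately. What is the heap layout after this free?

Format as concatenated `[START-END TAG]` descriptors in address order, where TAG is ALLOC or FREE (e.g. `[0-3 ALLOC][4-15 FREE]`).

Op 1: a = malloc(2) -> a = 0; heap: [0-1 ALLOC][2-36 FREE]
Op 2: free(a) -> (freed a); heap: [0-36 FREE]
Op 3: b = malloc(11) -> b = 0; heap: [0-10 ALLOC][11-36 FREE]
Op 4: c = malloc(1) -> c = 11; heap: [0-10 ALLOC][11-11 ALLOC][12-36 FREE]
Op 5: d = malloc(1) -> d = 12; heap: [0-10 ALLOC][11-11 ALLOC][12-12 ALLOC][13-36 FREE]
Op 6: e = malloc(8) -> e = 13; heap: [0-10 ALLOC][11-11 ALLOC][12-12 ALLOC][13-20 ALLOC][21-36 FREE]
Op 7: free(d) -> (freed d); heap: [0-10 ALLOC][11-11 ALLOC][12-12 FREE][13-20 ALLOC][21-36 FREE]
Op 8: free(b) -> (freed b); heap: [0-10 FREE][11-11 ALLOC][12-12 FREE][13-20 ALLOC][21-36 FREE]
free(c): c = 11 -> block [11-11 ALLOC]; mark free, coalesce with adjacent free neighbors -> [0-12 FREE][13-20 ALLOC][21-36 FREE]

Answer: [0-12 FREE][13-20 ALLOC][21-36 FREE]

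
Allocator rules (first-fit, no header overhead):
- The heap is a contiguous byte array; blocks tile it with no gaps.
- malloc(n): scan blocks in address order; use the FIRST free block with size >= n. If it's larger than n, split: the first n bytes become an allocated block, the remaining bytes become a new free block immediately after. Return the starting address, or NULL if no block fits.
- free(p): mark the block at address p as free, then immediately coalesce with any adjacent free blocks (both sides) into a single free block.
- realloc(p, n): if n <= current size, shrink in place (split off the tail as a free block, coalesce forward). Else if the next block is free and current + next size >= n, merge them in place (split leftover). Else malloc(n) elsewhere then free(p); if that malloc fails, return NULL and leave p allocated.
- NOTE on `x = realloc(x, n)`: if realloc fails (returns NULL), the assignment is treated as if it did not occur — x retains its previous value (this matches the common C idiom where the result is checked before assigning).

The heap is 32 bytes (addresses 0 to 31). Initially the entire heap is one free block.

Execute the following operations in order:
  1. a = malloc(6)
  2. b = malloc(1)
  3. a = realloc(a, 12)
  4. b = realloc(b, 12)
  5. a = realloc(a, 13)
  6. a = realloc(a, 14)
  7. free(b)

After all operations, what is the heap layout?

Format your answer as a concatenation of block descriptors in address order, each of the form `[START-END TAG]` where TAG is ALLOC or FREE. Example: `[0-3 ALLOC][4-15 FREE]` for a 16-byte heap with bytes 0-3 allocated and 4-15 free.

Op 1: a = malloc(6) -> a = 0; heap: [0-5 ALLOC][6-31 FREE]
Op 2: b = malloc(1) -> b = 6; heap: [0-5 ALLOC][6-6 ALLOC][7-31 FREE]
Op 3: a = realloc(a, 12) -> a = 7; heap: [0-5 FREE][6-6 ALLOC][7-18 ALLOC][19-31 FREE]
Op 4: b = realloc(b, 12) -> b = 19; heap: [0-6 FREE][7-18 ALLOC][19-30 ALLOC][31-31 FREE]
Op 5: a = realloc(a, 13) -> NULL (a unchanged); heap: [0-6 FREE][7-18 ALLOC][19-30 ALLOC][31-31 FREE]
Op 6: a = realloc(a, 14) -> NULL (a unchanged); heap: [0-6 FREE][7-18 ALLOC][19-30 ALLOC][31-31 FREE]
Op 7: free(b) -> (freed b); heap: [0-6 FREE][7-18 ALLOC][19-31 FREE]

Answer: [0-6 FREE][7-18 ALLOC][19-31 FREE]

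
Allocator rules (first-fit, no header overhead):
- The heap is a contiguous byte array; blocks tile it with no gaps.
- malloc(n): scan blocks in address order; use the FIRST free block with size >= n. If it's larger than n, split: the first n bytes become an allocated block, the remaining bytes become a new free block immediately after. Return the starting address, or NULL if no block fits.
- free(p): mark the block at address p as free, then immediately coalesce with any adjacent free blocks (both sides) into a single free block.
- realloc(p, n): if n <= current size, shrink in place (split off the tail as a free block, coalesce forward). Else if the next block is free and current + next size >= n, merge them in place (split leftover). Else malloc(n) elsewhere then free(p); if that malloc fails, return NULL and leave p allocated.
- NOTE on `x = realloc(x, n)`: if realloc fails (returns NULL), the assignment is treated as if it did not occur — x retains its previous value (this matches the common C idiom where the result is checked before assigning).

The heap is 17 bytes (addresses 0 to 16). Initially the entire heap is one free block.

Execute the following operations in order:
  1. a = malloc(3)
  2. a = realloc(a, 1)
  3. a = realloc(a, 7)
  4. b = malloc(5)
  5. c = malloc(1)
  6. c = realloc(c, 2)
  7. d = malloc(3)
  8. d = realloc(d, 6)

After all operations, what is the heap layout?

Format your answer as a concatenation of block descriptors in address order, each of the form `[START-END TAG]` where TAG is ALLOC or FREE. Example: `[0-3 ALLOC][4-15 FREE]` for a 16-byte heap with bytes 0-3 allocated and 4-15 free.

Answer: [0-6 ALLOC][7-11 ALLOC][12-13 ALLOC][14-16 ALLOC]

Derivation:
Op 1: a = malloc(3) -> a = 0; heap: [0-2 ALLOC][3-16 FREE]
Op 2: a = realloc(a, 1) -> a = 0; heap: [0-0 ALLOC][1-16 FREE]
Op 3: a = realloc(a, 7) -> a = 0; heap: [0-6 ALLOC][7-16 FREE]
Op 4: b = malloc(5) -> b = 7; heap: [0-6 ALLOC][7-11 ALLOC][12-16 FREE]
Op 5: c = malloc(1) -> c = 12; heap: [0-6 ALLOC][7-11 ALLOC][12-12 ALLOC][13-16 FREE]
Op 6: c = realloc(c, 2) -> c = 12; heap: [0-6 ALLOC][7-11 ALLOC][12-13 ALLOC][14-16 FREE]
Op 7: d = malloc(3) -> d = 14; heap: [0-6 ALLOC][7-11 ALLOC][12-13 ALLOC][14-16 ALLOC]
Op 8: d = realloc(d, 6) -> NULL (d unchanged); heap: [0-6 ALLOC][7-11 ALLOC][12-13 ALLOC][14-16 ALLOC]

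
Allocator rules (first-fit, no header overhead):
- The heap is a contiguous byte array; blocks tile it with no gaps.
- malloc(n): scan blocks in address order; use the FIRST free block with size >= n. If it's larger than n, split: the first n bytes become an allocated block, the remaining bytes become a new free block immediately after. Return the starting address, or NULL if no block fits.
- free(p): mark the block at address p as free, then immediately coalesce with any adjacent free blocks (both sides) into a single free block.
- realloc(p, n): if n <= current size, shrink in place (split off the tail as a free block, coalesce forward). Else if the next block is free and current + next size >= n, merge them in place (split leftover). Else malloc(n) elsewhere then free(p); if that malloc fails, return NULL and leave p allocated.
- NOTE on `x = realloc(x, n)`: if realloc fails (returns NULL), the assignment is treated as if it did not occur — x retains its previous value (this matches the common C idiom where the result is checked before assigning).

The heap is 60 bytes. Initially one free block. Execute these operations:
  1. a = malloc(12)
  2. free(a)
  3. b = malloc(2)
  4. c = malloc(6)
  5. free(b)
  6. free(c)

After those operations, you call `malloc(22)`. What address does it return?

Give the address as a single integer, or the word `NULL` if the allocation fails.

Op 1: a = malloc(12) -> a = 0; heap: [0-11 ALLOC][12-59 FREE]
Op 2: free(a) -> (freed a); heap: [0-59 FREE]
Op 3: b = malloc(2) -> b = 0; heap: [0-1 ALLOC][2-59 FREE]
Op 4: c = malloc(6) -> c = 2; heap: [0-1 ALLOC][2-7 ALLOC][8-59 FREE]
Op 5: free(b) -> (freed b); heap: [0-1 FREE][2-7 ALLOC][8-59 FREE]
Op 6: free(c) -> (freed c); heap: [0-59 FREE]
malloc(22): first-fit scan over [0-59 FREE] -> 0

Answer: 0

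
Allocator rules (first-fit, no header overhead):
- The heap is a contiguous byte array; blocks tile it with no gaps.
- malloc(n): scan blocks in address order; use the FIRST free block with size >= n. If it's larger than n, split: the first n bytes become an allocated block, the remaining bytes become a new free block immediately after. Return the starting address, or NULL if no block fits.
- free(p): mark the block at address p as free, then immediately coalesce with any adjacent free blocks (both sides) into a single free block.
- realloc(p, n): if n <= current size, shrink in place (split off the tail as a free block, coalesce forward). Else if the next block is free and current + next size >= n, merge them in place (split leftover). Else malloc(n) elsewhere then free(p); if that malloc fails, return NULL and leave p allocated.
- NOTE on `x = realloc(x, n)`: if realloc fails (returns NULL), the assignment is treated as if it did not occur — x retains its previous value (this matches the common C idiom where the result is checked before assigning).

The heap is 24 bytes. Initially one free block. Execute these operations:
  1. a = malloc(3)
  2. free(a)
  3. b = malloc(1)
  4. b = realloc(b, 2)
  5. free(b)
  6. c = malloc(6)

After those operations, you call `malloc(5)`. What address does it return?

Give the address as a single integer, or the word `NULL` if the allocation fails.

Answer: 6

Derivation:
Op 1: a = malloc(3) -> a = 0; heap: [0-2 ALLOC][3-23 FREE]
Op 2: free(a) -> (freed a); heap: [0-23 FREE]
Op 3: b = malloc(1) -> b = 0; heap: [0-0 ALLOC][1-23 FREE]
Op 4: b = realloc(b, 2) -> b = 0; heap: [0-1 ALLOC][2-23 FREE]
Op 5: free(b) -> (freed b); heap: [0-23 FREE]
Op 6: c = malloc(6) -> c = 0; heap: [0-5 ALLOC][6-23 FREE]
malloc(5): first-fit scan over [0-5 ALLOC][6-23 FREE] -> 6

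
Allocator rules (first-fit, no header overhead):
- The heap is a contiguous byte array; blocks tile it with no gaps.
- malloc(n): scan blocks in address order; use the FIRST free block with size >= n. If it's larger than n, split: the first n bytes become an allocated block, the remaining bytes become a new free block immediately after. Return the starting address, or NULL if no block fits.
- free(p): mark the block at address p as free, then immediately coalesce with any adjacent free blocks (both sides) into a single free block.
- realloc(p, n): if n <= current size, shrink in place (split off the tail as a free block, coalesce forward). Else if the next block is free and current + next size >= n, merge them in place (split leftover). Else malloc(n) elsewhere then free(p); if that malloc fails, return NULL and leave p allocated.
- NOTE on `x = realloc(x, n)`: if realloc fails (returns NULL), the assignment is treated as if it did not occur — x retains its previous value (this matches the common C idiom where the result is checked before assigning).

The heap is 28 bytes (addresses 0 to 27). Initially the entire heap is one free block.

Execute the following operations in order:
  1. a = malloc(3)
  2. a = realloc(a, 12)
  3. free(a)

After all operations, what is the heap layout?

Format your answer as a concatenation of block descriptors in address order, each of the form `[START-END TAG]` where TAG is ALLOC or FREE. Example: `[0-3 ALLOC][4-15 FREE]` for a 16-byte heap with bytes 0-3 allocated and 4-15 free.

Answer: [0-27 FREE]

Derivation:
Op 1: a = malloc(3) -> a = 0; heap: [0-2 ALLOC][3-27 FREE]
Op 2: a = realloc(a, 12) -> a = 0; heap: [0-11 ALLOC][12-27 FREE]
Op 3: free(a) -> (freed a); heap: [0-27 FREE]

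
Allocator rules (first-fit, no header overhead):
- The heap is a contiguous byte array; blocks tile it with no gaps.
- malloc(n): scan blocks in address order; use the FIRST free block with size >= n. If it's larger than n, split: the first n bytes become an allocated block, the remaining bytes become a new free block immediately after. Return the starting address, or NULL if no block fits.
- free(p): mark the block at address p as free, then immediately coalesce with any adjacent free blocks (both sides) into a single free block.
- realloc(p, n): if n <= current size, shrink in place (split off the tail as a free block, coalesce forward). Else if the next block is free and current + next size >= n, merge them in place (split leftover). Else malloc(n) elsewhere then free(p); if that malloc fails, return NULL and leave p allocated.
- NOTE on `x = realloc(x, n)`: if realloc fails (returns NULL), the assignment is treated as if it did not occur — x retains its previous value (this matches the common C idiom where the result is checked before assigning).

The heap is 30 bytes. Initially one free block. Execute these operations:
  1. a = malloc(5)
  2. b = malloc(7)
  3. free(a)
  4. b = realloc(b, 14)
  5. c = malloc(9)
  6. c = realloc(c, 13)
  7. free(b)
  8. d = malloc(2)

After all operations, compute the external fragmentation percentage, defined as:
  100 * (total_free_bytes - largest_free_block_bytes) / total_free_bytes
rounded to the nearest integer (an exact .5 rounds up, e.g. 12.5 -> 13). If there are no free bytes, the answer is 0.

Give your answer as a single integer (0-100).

Op 1: a = malloc(5) -> a = 0; heap: [0-4 ALLOC][5-29 FREE]
Op 2: b = malloc(7) -> b = 5; heap: [0-4 ALLOC][5-11 ALLOC][12-29 FREE]
Op 3: free(a) -> (freed a); heap: [0-4 FREE][5-11 ALLOC][12-29 FREE]
Op 4: b = realloc(b, 14) -> b = 5; heap: [0-4 FREE][5-18 ALLOC][19-29 FREE]
Op 5: c = malloc(9) -> c = 19; heap: [0-4 FREE][5-18 ALLOC][19-27 ALLOC][28-29 FREE]
Op 6: c = realloc(c, 13) -> NULL (c unchanged); heap: [0-4 FREE][5-18 ALLOC][19-27 ALLOC][28-29 FREE]
Op 7: free(b) -> (freed b); heap: [0-18 FREE][19-27 ALLOC][28-29 FREE]
Op 8: d = malloc(2) -> d = 0; heap: [0-1 ALLOC][2-18 FREE][19-27 ALLOC][28-29 FREE]
Free blocks: [17 2] total_free=19 largest=17 -> 100*(19-17)/19 = 200/19 ≈ 10.526 -> rounds to 11

Answer: 11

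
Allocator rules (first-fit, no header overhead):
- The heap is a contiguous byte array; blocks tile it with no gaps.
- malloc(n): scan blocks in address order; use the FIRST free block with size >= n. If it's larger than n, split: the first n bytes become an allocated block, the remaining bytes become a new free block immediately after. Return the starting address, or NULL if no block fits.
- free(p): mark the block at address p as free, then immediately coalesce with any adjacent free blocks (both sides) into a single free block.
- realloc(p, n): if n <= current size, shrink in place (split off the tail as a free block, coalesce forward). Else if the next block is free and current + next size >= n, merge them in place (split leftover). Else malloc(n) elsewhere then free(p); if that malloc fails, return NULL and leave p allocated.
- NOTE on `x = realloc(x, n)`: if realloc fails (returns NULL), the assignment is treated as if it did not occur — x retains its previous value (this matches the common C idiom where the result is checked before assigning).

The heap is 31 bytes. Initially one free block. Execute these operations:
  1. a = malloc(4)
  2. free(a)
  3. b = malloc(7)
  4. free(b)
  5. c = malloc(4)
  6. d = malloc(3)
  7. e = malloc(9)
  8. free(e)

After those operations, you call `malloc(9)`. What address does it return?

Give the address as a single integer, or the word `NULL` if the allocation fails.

Op 1: a = malloc(4) -> a = 0; heap: [0-3 ALLOC][4-30 FREE]
Op 2: free(a) -> (freed a); heap: [0-30 FREE]
Op 3: b = malloc(7) -> b = 0; heap: [0-6 ALLOC][7-30 FREE]
Op 4: free(b) -> (freed b); heap: [0-30 FREE]
Op 5: c = malloc(4) -> c = 0; heap: [0-3 ALLOC][4-30 FREE]
Op 6: d = malloc(3) -> d = 4; heap: [0-3 ALLOC][4-6 ALLOC][7-30 FREE]
Op 7: e = malloc(9) -> e = 7; heap: [0-3 ALLOC][4-6 ALLOC][7-15 ALLOC][16-30 FREE]
Op 8: free(e) -> (freed e); heap: [0-3 ALLOC][4-6 ALLOC][7-30 FREE]
malloc(9): first-fit scan over [0-3 ALLOC][4-6 ALLOC][7-30 FREE] -> 7

Answer: 7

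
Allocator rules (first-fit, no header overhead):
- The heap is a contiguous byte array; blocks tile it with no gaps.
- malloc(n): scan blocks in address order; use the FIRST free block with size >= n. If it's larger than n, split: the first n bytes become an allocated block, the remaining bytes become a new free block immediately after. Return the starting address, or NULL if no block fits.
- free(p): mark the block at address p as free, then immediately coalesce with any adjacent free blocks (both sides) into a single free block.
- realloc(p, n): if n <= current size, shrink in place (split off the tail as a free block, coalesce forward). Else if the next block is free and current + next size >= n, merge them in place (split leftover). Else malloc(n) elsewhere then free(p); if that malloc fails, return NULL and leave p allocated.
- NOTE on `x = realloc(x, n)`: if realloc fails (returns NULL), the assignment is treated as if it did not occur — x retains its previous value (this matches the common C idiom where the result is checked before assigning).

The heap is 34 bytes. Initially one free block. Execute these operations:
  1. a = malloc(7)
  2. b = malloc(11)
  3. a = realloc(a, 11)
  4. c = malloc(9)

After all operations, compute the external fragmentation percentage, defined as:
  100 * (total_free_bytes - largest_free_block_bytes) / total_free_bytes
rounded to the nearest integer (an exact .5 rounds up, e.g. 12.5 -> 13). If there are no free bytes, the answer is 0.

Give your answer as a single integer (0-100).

Op 1: a = malloc(7) -> a = 0; heap: [0-6 ALLOC][7-33 FREE]
Op 2: b = malloc(11) -> b = 7; heap: [0-6 ALLOC][7-17 ALLOC][18-33 FREE]
Op 3: a = realloc(a, 11) -> a = 18; heap: [0-6 FREE][7-17 ALLOC][18-28 ALLOC][29-33 FREE]
Op 4: c = malloc(9) -> c = NULL; heap: [0-6 FREE][7-17 ALLOC][18-28 ALLOC][29-33 FREE]
Free blocks: [7 5] total_free=12 largest=7 -> 100*(12-7)/12 = 500/12 ≈ 41.667 -> rounds to 42

Answer: 42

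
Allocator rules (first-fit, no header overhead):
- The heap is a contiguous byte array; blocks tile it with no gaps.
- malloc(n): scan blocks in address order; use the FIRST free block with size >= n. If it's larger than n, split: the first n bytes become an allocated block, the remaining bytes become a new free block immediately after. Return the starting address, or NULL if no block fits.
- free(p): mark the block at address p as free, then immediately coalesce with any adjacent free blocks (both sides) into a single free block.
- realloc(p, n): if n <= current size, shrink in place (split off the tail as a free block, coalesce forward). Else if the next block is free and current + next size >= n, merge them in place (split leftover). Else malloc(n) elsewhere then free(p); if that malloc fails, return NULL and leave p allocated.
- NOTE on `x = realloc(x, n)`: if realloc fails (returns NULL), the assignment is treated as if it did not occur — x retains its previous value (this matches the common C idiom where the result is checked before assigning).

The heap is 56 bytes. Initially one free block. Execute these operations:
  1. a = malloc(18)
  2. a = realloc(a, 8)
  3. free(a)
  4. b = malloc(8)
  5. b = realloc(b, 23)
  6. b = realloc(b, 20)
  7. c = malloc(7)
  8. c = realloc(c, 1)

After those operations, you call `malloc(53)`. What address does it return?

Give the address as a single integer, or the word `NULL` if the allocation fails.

Op 1: a = malloc(18) -> a = 0; heap: [0-17 ALLOC][18-55 FREE]
Op 2: a = realloc(a, 8) -> a = 0; heap: [0-7 ALLOC][8-55 FREE]
Op 3: free(a) -> (freed a); heap: [0-55 FREE]
Op 4: b = malloc(8) -> b = 0; heap: [0-7 ALLOC][8-55 FREE]
Op 5: b = realloc(b, 23) -> b = 0; heap: [0-22 ALLOC][23-55 FREE]
Op 6: b = realloc(b, 20) -> b = 0; heap: [0-19 ALLOC][20-55 FREE]
Op 7: c = malloc(7) -> c = 20; heap: [0-19 ALLOC][20-26 ALLOC][27-55 FREE]
Op 8: c = realloc(c, 1) -> c = 20; heap: [0-19 ALLOC][20-20 ALLOC][21-55 FREE]
malloc(53): first-fit scan over [0-19 ALLOC][20-20 ALLOC][21-55 FREE] -> NULL

Answer: NULL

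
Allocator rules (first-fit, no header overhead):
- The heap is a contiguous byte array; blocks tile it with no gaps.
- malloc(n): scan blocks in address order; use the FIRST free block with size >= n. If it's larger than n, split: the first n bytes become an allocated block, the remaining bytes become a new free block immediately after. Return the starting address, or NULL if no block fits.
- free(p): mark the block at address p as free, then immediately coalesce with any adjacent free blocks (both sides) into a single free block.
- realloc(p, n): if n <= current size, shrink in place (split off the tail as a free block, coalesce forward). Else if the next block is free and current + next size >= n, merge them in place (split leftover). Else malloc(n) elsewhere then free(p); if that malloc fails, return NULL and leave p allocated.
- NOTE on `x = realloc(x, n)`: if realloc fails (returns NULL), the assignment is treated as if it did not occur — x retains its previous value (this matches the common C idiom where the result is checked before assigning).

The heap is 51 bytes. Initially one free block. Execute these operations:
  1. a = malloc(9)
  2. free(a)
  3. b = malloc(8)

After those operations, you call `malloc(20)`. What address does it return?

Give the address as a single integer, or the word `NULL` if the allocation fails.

Answer: 8

Derivation:
Op 1: a = malloc(9) -> a = 0; heap: [0-8 ALLOC][9-50 FREE]
Op 2: free(a) -> (freed a); heap: [0-50 FREE]
Op 3: b = malloc(8) -> b = 0; heap: [0-7 ALLOC][8-50 FREE]
malloc(20): first-fit scan over [0-7 ALLOC][8-50 FREE] -> 8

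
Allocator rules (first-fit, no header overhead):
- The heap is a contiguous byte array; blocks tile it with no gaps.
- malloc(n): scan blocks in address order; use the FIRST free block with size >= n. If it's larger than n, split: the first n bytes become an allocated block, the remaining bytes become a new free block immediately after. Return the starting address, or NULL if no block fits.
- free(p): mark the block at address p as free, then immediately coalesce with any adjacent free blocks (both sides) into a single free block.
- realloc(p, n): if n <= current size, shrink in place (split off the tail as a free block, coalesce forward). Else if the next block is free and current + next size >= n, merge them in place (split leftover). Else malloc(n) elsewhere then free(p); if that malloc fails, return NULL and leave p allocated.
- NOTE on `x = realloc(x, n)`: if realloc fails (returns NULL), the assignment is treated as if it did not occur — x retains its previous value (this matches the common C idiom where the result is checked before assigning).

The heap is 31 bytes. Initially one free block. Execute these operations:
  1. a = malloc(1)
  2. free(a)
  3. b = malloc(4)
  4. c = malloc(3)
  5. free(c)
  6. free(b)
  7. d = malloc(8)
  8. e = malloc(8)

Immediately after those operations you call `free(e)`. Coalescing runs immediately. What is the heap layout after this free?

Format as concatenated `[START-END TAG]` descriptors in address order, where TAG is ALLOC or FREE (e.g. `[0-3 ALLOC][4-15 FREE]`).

Op 1: a = malloc(1) -> a = 0; heap: [0-0 ALLOC][1-30 FREE]
Op 2: free(a) -> (freed a); heap: [0-30 FREE]
Op 3: b = malloc(4) -> b = 0; heap: [0-3 ALLOC][4-30 FREE]
Op 4: c = malloc(3) -> c = 4; heap: [0-3 ALLOC][4-6 ALLOC][7-30 FREE]
Op 5: free(c) -> (freed c); heap: [0-3 ALLOC][4-30 FREE]
Op 6: free(b) -> (freed b); heap: [0-30 FREE]
Op 7: d = malloc(8) -> d = 0; heap: [0-7 ALLOC][8-30 FREE]
Op 8: e = malloc(8) -> e = 8; heap: [0-7 ALLOC][8-15 ALLOC][16-30 FREE]
free(e): e = 8 -> block [8-15 ALLOC]; mark free, coalesce with adjacent free neighbors -> [0-7 ALLOC][8-30 FREE]

Answer: [0-7 ALLOC][8-30 FREE]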